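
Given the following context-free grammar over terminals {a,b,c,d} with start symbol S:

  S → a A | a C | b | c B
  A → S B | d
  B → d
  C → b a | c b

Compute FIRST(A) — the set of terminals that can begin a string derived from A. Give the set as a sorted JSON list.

FIRST sets, iterate to fixpoint:
pass 1:
  A via A→d: +{d}
  B via B→d: +{d}
  C via C→b a: +{b}
  C via C→c b: +{c}
  S via S→a A: +{a}
  S via S→b: +{b}
  S via S→c B: +{c}
  FIRST[S]={a,b,c}  FIRST[A]={d}  FIRST[B]={d}  FIRST[C]={b,c}
pass 2:
  A via A→S B: +{a,b,c}
  FIRST[S]={a,b,c}  FIRST[A]={a,b,c,d}  FIRST[B]={d}  FIRST[C]={b,c}
pass 3: (no change)
  FIRST[S]={a,b,c}  FIRST[A]={a,b,c,d}  FIRST[B]={d}  FIRST[C]={b,c}

FIRST(A) = ["a", "b", "c", "d"]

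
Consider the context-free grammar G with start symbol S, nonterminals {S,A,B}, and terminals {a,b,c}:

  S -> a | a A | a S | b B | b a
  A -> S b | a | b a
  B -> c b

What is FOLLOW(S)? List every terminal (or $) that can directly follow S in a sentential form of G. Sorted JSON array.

FIRST sets, iterate to fixpoint:
[1]
  A via A→a: +{a}
  A via A→b a: +{b}
  B via B→c b: +{c}
  S via S→a: +{a}
  S via S→b B: +{b}
  FIRST(S)={a,b}  FIRST(A)={a,b}  FIRST(B)={c}
[2] (no change)
  FIRST(S)={a,b}  FIRST(A)={a,b}  FIRST(B)={c}

Compute FOLLOW by fixpoint:
seed FOLLOW(S) with $
pass 1:
  A→S b: FOLLOW(S) ⊇ FIRST(b) = {b}; new: +{b}
  S→a A: FOLLOW(A) ⊇ FOLLOW(S) ⊇ {$,b}; new: +{$,b}
  S→b B: FOLLOW(B) ⊇ FOLLOW(S) ⊇ {$,b}; new: +{$,b}
  S: {$,b}  A: {$,b}  B: {$,b}
pass 2: done
  S: {$,b}  A: {$,b}  B: {$,b}

FOLLOW(S) = ["$", "b"]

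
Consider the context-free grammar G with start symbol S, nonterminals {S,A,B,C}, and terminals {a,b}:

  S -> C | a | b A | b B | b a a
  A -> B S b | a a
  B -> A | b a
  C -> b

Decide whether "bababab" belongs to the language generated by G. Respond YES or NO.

CNF form of G:
  S -> T0 A | T0 B | T0 X4 | a | b
  A -> B X2 | T1 T1
  B -> B X3 | T0 T1 | T1 T1
  C -> b
  T0 -> b
  T1 -> a
  X2 -> S T0
  X3 -> S T0
  X4 -> T1 T1

CYK fill:
  T[0,0] 'b' = {C,S,T0}  orig:{C,S}
  T[1,1] 'a' = {S,T1}  orig:{S}
  T[2,2] 'b' = {C,S,T0}  orig:{C,S}
  T[3,3] 'a' = {S,T1}  orig:{S}
  T[4,4] 'b' = {C,S,T0}  orig:{C,S}
  T[5,5] 'a' = {S,T1}  orig:{S}
  T[6,6] 'b' = {C,S,T0}  orig:{C,S}
  T[0,1] 'ba' = {B}
  T[1,2] 'ab' = {X2,X3}  orig:{}
  T[2,3] 'ba' = {B}
  T[3,4] 'ab' = {X2,X3}  orig:{}
  T[4,5] 'ba' = {B}
  T[5,6] 'ab' = {X2,X3}  orig:{}
  T[0,2] 'bab' = ∅
  T[1,3] 'aba' = ∅
  T[2,4] 'bab' = ∅
  T[3,5] 'aba' = ∅
  T[4,6] 'bab' = ∅
  T[0,3] 'baba' = ∅
  T[1,4] 'abab' = ∅
  T[2,5] 'baba' = ∅
  T[3,6] 'abab' = ∅
  T[0,4] 'babab' = ∅
  T[1,5] 'ababa' = ∅
  T[2,6] 'babab' = ∅
  T[0,5] 'bababa' = ∅
  T[1,6] 'ababab' = ∅
  T[0,6] 'bababab' = ∅

S ∉ T[0,6] ⇒ NO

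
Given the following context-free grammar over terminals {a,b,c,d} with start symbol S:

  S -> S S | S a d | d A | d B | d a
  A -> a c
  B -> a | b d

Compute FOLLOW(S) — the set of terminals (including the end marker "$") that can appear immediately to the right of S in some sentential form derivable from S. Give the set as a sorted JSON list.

Compute FIRST by fixpoint:
iter 1:
  A via A→a c: +{a}
  B via B→a: +{a}
  B via B→b d: +{b}
  S via S→d A: +{d}
  S: {d}  A: {a}  B: {a,b}
iter 2: — fixpoint
  S: {d}  A: {a}  B: {a,b}

Compute FOLLOW by fixpoint:
seed FOLLOW(S) with $
iter 1:
  S→S S: FOLLOW(S) ⊇ FIRST(S) = {d}; new: +{d}
  S→S a d: FOLLOW(S) ⊇ FIRST(a) = {a}; new: +{a}
  S→d A: FOLLOW(A) ⊇ FOLLOW(S) ⊇ {$,a,d}; new: +{$,a,d}
  S→d B: FOLLOW(B) ⊇ FOLLOW(S) ⊇ {$,a,d}; new: +{$,a,d}
  FOLLOW(S)={$,a,d}  FOLLOW(A)={$,a,d}  FOLLOW(B)={$,a,d}
iter 2: done
  FOLLOW(S)={$,a,d}  FOLLOW(A)={$,a,d}  FOLLOW(B)={$,a,d}

FOLLOW(S) = ["$", "a", "d"]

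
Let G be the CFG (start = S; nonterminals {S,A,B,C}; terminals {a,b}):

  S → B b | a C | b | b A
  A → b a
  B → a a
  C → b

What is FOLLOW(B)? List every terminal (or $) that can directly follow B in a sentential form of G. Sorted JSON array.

FIRST sets, iterate to fixpoint:
round 1:
  A via A→b a: +{b}
  B via B→a a: +{a}
  C via C→b: +{b}
  S via S→B b: +{a}
  S via S→b: +{b}
  S: {a,b}  A: {b}  B: {a}  C: {b}
round 2: — fixpoint
  S: {a,b}  A: {b}  B: {a}  C: {b}

FOLLOW iteration:
seed FOLLOW(S) with $
pass 1:
  S→B b: FOLLOW(B) ⊇ FIRST(b) = {b}; new: +{b}
  S→a C: FOLLOW(C) ⊇ FOLLOW(S) ⊇ {$}; new: +{$}
  S→b A: FOLLOW(A) ⊇ FOLLOW(S) ⊇ {$}; new: +{$}
  S: {$}  A: {$}  B: {b}  C: {$}
pass 2: done
  S: {$}  A: {$}  B: {b}  C: {$}

FOLLOW(B) = ["b"]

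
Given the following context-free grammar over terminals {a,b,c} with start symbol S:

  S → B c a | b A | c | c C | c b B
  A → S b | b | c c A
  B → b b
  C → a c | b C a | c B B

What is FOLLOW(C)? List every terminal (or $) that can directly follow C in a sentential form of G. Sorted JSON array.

FIRST sets, iterate to fixpoint:
[1]
  A via A→b: +{b}
  A via A→c c A: +{c}
  B via B→b b: +{b}
  C via C→a c: +{a}
  C via C→b C a: +{b}
  C via C→c B B: +{c}
  S via S→B c a: +{b}
  S via S→c: +{c}
  S: {b,c}  A: {b,c}  B: {b}  C: {a,b,c}
[2] (no change)
  S: {b,c}  A: {b,c}  B: {b}  C: {a,b,c}

FOLLOW sets:
seed FOLLOW(S) with $
round 1:
  A→S b: FOLLOW(S) ⊇ FIRST(b) = {b}; new: +{b}
  C→b C a: FOLLOW(C) ⊇ FIRST(a) = {a}; new: +{a}
  C→c B B: FOLLOW(B) ⊇ FIRST(B) = {b}; new: +{b}
  C→c B B: FOLLOW(B) ⊇ FOLLOW(C) ⊇ {a}; new: +{a}
  S→B c a: FOLLOW(B) ⊇ FIRST(c) = {c}; new: +{c}
  S→b A: FOLLOW(A) ⊇ FOLLOW(S) ⊇ {$,b}; new: +{$,b}
  S→c C: FOLLOW(C) ⊇ FOLLOW(S) ⊇ {$,b}; new: +{$,b}
  S→c b B: FOLLOW(B) ⊇ FOLLOW(S) ⊇ {$,b}; new: +{$}
  FOLLOW[S]={$,b}  FOLLOW[A]={$,b}  FOLLOW[B]={$,a,b,c}  FOLLOW[C]={$,a,b}
round 2: (stable)
  FOLLOW[S]={$,b}  FOLLOW[A]={$,b}  FOLLOW[B]={$,a,b,c}  FOLLOW[C]={$,a,b}

FOLLOW(C) = ["$", "a", "b"]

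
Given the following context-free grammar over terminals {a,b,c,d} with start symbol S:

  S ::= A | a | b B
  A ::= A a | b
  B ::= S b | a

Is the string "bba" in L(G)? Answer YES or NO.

CNF form of G:
  S -> A T0 | T1 B | a | b
  A -> A T0 | b
  B -> S T1 | a
  T0 -> a
  T1 -> b

CYK fill:
  cell(0,0) b: {A,S,T1}  orig:{A,S}
  cell(1,1) b: {A,S,T1}  orig:{A,S}
  cell(2,2) a: {B,S,T0}  orig:{B,S}
  cell(0,1) bb: {B}
  cell(1,2) ba: {A,S}
  cell(0,2) bba: ∅

S ∉ T[0,2] ⇒ NO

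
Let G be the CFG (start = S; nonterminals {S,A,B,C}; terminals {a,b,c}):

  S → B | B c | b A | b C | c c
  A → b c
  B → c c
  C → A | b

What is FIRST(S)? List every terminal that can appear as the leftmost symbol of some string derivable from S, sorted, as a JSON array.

Compute FIRST by fixpoint:
pass 1:
  A via A→b c: +{b}
  B via B→c c: +{c}
  C via C→A: +{b}
  S via S→B: +{c}
  S via S→b A: +{b}
  FIRST[S]={b,c}  FIRST[A]={b}  FIRST[B]={c}  FIRST[C]={b}
pass 2: done
  FIRST[S]={b,c}  FIRST[A]={b}  FIRST[B]={c}  FIRST[C]={b}

FIRST(S) = ["b", "c"]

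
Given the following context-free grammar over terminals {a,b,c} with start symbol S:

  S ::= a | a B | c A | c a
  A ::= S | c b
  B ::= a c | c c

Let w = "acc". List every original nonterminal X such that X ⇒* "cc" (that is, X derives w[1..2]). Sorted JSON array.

Convert to CNF:
  S -> T0 B | T1 A | T1 T0 | a
  A -> T0 B | T1 A | T1 T0 | T1 T2 | a
  B -> T0 T1 | T1 T1
  T0 -> a
  T1 -> c
  T2 -> b

CYK table (by increasing span) (cells [i..j] with 1 ≤ i ≤ j ≤ 2 only):
  T[1,1] 'c' = {T1}  orig:{}
  T[2,2] 'c' = {T1}  orig:{}
  T[1,2] 'cc' = {B}

Original NTs in T[1,2] deriving "cc": ["B"]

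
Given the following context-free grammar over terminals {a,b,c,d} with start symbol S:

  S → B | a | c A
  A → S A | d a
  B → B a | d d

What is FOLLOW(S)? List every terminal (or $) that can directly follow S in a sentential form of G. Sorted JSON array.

FIRST iteration:
round 1:
  A via A→d a: +{d}
  B via B→d d: +{d}
  S via S→B: +{d}
  S via S→a: +{a}
  S via S→c A: +{c}
  FIRST[S]={a,c,d}  FIRST[A]={d}  FIRST[B]={d}
round 2:
  A via A→S A: +{a,c}
  FIRST[S]={a,c,d}  FIRST[A]={a,c,d}  FIRST[B]={d}
round 3: (no change)
  FIRST[S]={a,c,d}  FIRST[A]={a,c,d}  FIRST[B]={d}

FOLLOW sets:
FOLLOW(S) := {$}
round 1:
  A→S A: FOLLOW(S) ⊇ FIRST(A) = {a,c,d}; new: +{a,c,d}
  B→B a: FOLLOW(B) ⊇ FIRST(a) = {a}; new: +{a}
  S→B: FOLLOW(B) ⊇ FOLLOW(S) ⊇ {$,a,c,d}; new: +{$,c,d}
  S→c A: FOLLOW(A) ⊇ FOLLOW(S) ⊇ {$,a,c,d}; new: +{$,a,c,d}
  FOLLOW(S)={$,a,c,d}  FOLLOW(A)={$,a,c,d}  FOLLOW(B)={$,a,c,d}
round 2: — fixpoint
  FOLLOW(S)={$,a,c,d}  FOLLOW(A)={$,a,c,d}  FOLLOW(B)={$,a,c,d}

FOLLOW(S) = ["$", "a", "c", "d"]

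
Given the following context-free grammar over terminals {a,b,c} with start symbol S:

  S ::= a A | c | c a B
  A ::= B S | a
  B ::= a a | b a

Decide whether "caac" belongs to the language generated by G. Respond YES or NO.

Convert to CNF:
  S -> T0 A | T2 X3 | c
  A -> B S | a
  B -> T0 T0 | T1 T0
  T0 -> a
  T1 -> b
  T2 -> c
  X3 -> T0 B

CYK table (by increasing span):
  [0..0]={S,T2}  "c"  orig:{S}
  [1..1]={A,T0}  "a"  orig:{A}
  [2..2]={A,T0}  "a"  orig:{A}
  [3..3]={S,T2}  "c"  orig:{S}
  [0..1]=∅  "ca"
  [1..2]={B,S}  "aa"
  [2..3]=∅  "ac"
  [0..2]=∅  "caa"
  [1..3]={A}  "aac"
  [0..3]=∅  "caac"

S ∉ T[0,3] ⇒ NO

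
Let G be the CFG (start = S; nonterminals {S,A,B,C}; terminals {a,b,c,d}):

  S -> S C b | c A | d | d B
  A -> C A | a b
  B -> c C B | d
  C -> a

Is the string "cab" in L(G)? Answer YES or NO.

CNF form of G:
  S -> S X5 | T2 A | T3 B | d
  A -> C A | T0 T1
  B -> T2 X4 | d
  C -> a
  T0 -> a
  T1 -> b
  T2 -> c
  T3 -> d
  X4 -> C B
  X5 -> C T1

CYK fill:
  T[0,0] 'c' = {T2}  orig:{}
  T[1,1] 'a' = {C,T0}  orig:{C}
  T[2,2] 'b' = {T1}  orig:{}
  T[0,1] 'ca' = ∅
  T[1,2] 'ab' = {A,X5}  orig:{A}
  T[0,2] 'cab' = {S}

S ∈ T[0,2] ⇒ YES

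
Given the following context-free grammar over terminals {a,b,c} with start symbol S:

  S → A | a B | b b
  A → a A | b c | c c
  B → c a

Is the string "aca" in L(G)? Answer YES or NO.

CNF form of G:
  S -> T0 A | T0 B | T1 T1 | T1 T2 | T2 T2
  A -> T0 A | T1 T2 | T2 T2
  B -> T2 T0
  T0 -> a
  T1 -> b
  T2 -> c

CYK fill:
  T[0,0] 'a' = {T0}  orig:{}
  T[1,1] 'c' = {T2}  orig:{}
  T[2,2] 'a' = {T0}  orig:{}
  T[0,1] 'ac' = ∅
  T[1,2] 'ca' = {B}
  T[0,2] 'aca' = {S}

S ∈ T[0,2] ⇒ YES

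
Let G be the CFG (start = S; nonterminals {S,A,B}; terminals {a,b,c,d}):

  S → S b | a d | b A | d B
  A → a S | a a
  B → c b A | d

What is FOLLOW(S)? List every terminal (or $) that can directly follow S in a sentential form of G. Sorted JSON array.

FIRST iteration:
iter 1:
  A via A→a S: +{a}
  B via B→c b A: +{c}
  B via B→d: +{d}
  S via S→a d: +{a}
  S via S→b A: +{b}
  S via S→d B: +{d}
  FIRST(S)={a,b,d}  FIRST(A)={a}  FIRST(B)={c,d}
iter 2: (stable)
  FIRST(S)={a,b,d}  FIRST(A)={a}  FIRST(B)={c,d}

FOLLOW sets:
FOLLOW(S) := {$}
pass 1:
  S→S b: FOLLOW(S) ⊇ FIRST(b) = {b}; new: +{b}
  S→b A: FOLLOW(A) ⊇ FOLLOW(S) ⊇ {$,b}; new: +{$,b}
  S→d B: FOLLOW(B) ⊇ FOLLOW(S) ⊇ {$,b}; new: +{$,b}
  FOLLOW[S]={$,b}  FOLLOW[A]={$,b}  FOLLOW[B]={$,b}
pass 2: (stable)
  FOLLOW[S]={$,b}  FOLLOW[A]={$,b}  FOLLOW[B]={$,b}

FOLLOW(S) = ["$", "b"]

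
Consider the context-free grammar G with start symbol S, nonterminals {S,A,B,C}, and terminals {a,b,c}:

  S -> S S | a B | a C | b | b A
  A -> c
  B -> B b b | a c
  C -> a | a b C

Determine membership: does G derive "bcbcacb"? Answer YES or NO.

Convert to CNF:
  S -> S S | T0 A | T1 B | T1 C | b
  A -> c
  B -> B X3 | T1 T2
  C -> T1 X4 | a
  T0 -> b
  T1 -> a
  T2 -> c
  X3 -> T0 T0
  X4 -> T0 C

CYK table (by increasing span):
  T[0,0] 'b' = {S,T0}  orig:{S}
  T[1,1] 'c' = {A,T2}  orig:{A}
  T[2,2] 'b' = {S,T0}  orig:{S}
  T[3,3] 'c' = {A,T2}  orig:{A}
  T[4,4] 'a' = {C,T1}  orig:{C}
  T[5,5] 'c' = {A,T2}  orig:{A}
  T[6,6] 'b' = {S,T0}  orig:{S}
  T[0,1] 'bc' = {S}
  T[1,2] 'cb' = ∅
  T[2,3] 'bc' = {S}
  T[3,4] 'ca' = ∅
  T[4,5] 'ac' = {B}
  T[5,6] 'cb' = ∅
  T[0,2] 'bcb' = {S}
  T[1,3] 'cbc' = ∅
  T[2,4] 'bca' = ∅
  T[3,5] 'cac' = ∅
  T[4,6] 'acb' = ∅
  T[0,3] 'bcbc' = {S}
  T[1,4] 'cbca' = ∅
  T[2,5] 'bcac' = ∅
  T[3,6] 'cacb' = ∅
  T[0,4] 'bcbca' = ∅
  T[1,5] 'cbcac' = ∅
  T[2,6] 'bcacb' = ∅
  T[0,5] 'bcbcac' = ∅
  T[1,6] 'cbcacb' = ∅
  T[0,6] 'bcbcacb' = ∅

S ∉ T[0,6] ⇒ NO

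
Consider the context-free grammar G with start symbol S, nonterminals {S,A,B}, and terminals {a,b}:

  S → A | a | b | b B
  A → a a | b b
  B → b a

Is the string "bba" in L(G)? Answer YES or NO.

Convert to CNF:
  S -> T0 T0 | T1 B | T1 T1 | a | b
  A -> T0 T0 | T1 T1
  B -> T1 T0
  T0 -> a
  T1 -> b

Fill CYK table bottom-up:
  T[0,0] 'b' = {S,T1}  orig:{S}
  T[1,1] 'b' = {S,T1}  orig:{S}
  T[2,2] 'a' = {S,T0}  orig:{S}
  T[0,1] 'bb' = {A,S}
  T[1,2] 'ba' = {B}
  T[0,2] 'bba' = {S}

S ∈ T[0,2] ⇒ YES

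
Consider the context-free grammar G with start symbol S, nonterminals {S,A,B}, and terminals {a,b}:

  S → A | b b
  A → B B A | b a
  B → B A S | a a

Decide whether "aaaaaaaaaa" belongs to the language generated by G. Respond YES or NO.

Convert to CNF:
  S -> B X4 | T0 T0 | T0 T1
  A -> B X2 | T0 T1
  B -> B X3 | T1 T1
  T0 -> b
  T1 -> a
  X2 -> B A
  X3 -> A S
  X4 -> B A

CYK fill:
  T[0,0] 'a' = {T1}  orig:{}
  T[1,1] 'a' = {T1}  orig:{}
  T[2,2] 'a' = {T1}  orig:{}
  T[3,3] 'a' = {T1}  orig:{}
  T[4,4] 'a' = {T1}  orig:{}
  T[5,5] 'a' = {T1}  orig:{}
  T[6,6] 'a' = {T1}  orig:{}
  T[7,7] 'a' = {T1}  orig:{}
  T[8,8] 'a' = {T1}  orig:{}
  T[9,9] 'a' = {T1}  orig:{}
  T[0,1] 'aa' = {B}
  T[1,2] 'aa' = {B}
  T[2,3] 'aa' = {B}
  T[3,4] 'aa' = {B}
  T[4,5] 'aa' = {B}
  T[5,6] 'aa' = {B}
  T[6,7] 'aa' = {B}
  T[7,8] 'aa' = {B}
  T[8,9] 'aa' = {B}
  T[0,2] 'aaa' = ∅
  T[1,3] 'aaa' = ∅
  T[2,4] 'aaa' = ∅
  T[3,5] 'aaa' = ∅
  T[4,6] 'aaa' = ∅
  T[5,7] 'aaa' = ∅
  T[6,8] 'aaa' = ∅
  T[7,9] 'aaa' = ∅
  T[0,3] 'aaaa' = ∅
  T[1,4] 'aaaa' = ∅
  T[2,5] 'aaaa' = ∅
  T[3,6] 'aaaa' = ∅
  T[4,7] 'aaaa' = ∅
  T[5,8] 'aaaa' = ∅
  T[6,9] 'aaaa' = ∅
  T[0,4] 'aaaaa' = ∅
  T[1,5] 'aaaaa' = ∅
  T[2,6] 'aaaaa' = ∅
  T[3,7] 'aaaaa' = ∅
  T[4,8] 'aaaaa' = ∅
  T[5,9] 'aaaaa' = ∅
  T[0,5] 'aaaaaa' = ∅
  T[1,6] 'aaaaaa' = ∅
  T[2,7] 'aaaaaa' = ∅
  T[3,8] 'aaaaaa' = ∅
  T[4,9] 'aaaaaa' = ∅
  T[0,6] 'aaaaaaa' = ∅
  T[1,7] 'aaaaaaa' = ∅
  T[2,8] 'aaaaaaa' = ∅
  T[3,9] 'aaaaaaa' = ∅
  T[0,7] 'aaaaaaaa' = ∅
  T[1,8] 'aaaaaaaa' = ∅
  T[2,9] 'aaaaaaaa' = ∅
  T[0,8] 'aaaaaaaaa' = ∅
  T[1,9] 'aaaaaaaaa' = ∅
  T[0,9] 'aaaaaaaaaa' = ∅

S ∉ T[0,9] ⇒ NO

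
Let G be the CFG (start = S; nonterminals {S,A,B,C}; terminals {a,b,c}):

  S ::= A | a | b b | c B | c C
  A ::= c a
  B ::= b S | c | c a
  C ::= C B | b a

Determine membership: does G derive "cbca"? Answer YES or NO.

Convert to CNF:
  S -> T0 B | T0 C | T0 T1 | T2 T2 | a
  A -> T0 T1
  B -> T0 T1 | T2 S | c
  C -> C B | T2 T1
  T0 -> c
  T1 -> a
  T2 -> b

CYK fill:
  T[0,0] 'c' = {B,T0}  orig:{B}
  T[1,1] 'b' = {T2}  orig:{}
  T[2,2] 'c' = {B,T0}  orig:{B}
  T[3,3] 'a' = {S,T1}  orig:{S}
  T[0,1] 'cb' = ∅
  T[1,2] 'bc' = ∅
  T[2,3] 'ca' = {A,B,S}
  T[0,2] 'cbc' = ∅
  T[1,3] 'bca' = {B}
  T[0,3] 'cbca' = {S}

S ∈ T[0,3] ⇒ YES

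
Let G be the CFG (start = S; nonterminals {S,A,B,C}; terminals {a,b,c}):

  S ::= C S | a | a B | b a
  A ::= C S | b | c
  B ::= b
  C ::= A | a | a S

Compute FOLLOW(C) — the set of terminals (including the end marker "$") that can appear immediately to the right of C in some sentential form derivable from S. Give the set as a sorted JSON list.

FIRST sets, iterate to fixpoint:
round 1:
  A via A→b: +{b}
  A via A→c: +{c}
  B via B→b: +{b}
  C via C→A: +{b,c}
  C via C→a: +{a}
  S via S→C S: +{a,b,c}
  S: {a,b,c}  A: {b,c}  B: {b}  C: {a,b,c}
round 2:
  A via A→C S: +{a}
  S: {a,b,c}  A: {a,b,c}  B: {b}  C: {a,b,c}
round 3: — fixpoint
  S: {a,b,c}  A: {a,b,c}  B: {b}  C: {a,b,c}

FOLLOW sets:
seed FOLLOW(S) with $
pass 1:
  A→C S: FOLLOW(C) ⊇ FIRST(S) = {a,b,c}; new: +{a,b,c}
  C→A: FOLLOW(A) ⊇ FOLLOW(C) ⊇ {a,b,c}; new: +{a,b,c}
  C→a S: FOLLOW(S) ⊇ FOLLOW(C) ⊇ {a,b,c}; new: +{a,b,c}
  S→a B: FOLLOW(B) ⊇ FOLLOW(S) ⊇ {$,a,b,c}; new: +{$,a,b,c}
  S: {$,a,b,c}  A: {a,b,c}  B: {$,a,b,c}  C: {a,b,c}
pass 2: done
  S: {$,a,b,c}  A: {a,b,c}  B: {$,a,b,c}  C: {a,b,c}

FOLLOW(C) = ["a", "b", "c"]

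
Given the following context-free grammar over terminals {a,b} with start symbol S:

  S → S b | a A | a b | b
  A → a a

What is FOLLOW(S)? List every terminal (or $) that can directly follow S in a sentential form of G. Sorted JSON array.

Compute FIRST by fixpoint:
iter 1:
  A via A→a a: +{a}
  S via S→a A: +{a}
  S via S→b: +{b}
  FIRST(S)={a,b}  FIRST(A)={a}
iter 2: done
  FIRST(S)={a,b}  FIRST(A)={a}

Compute FOLLOW by fixpoint:
seed FOLLOW(S) with $
round 1:
  S→S b: FOLLOW(S) ⊇ FIRST(b) = {b}; new: +{b}
  S→a A: FOLLOW(A) ⊇ FOLLOW(S) ⊇ {$,b}; new: +{$,b}
  FOLLOW[S]={$,b}  FOLLOW[A]={$,b}
round 2: done
  FOLLOW[S]={$,b}  FOLLOW[A]={$,b}

FOLLOW(S) = ["$", "b"]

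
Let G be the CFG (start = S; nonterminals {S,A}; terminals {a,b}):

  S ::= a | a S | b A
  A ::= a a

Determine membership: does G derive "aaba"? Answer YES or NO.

Convert to CNF:
  S -> T0 S | T1 A | a
  A -> T0 T0
  T0 -> a
  T1 -> b

CYK table (by increasing span):
  [0..0]={S,T0}  "a"  orig:{S}
  [1..1]={S,T0}  "a"  orig:{S}
  [2..2]={T1}  "b"  orig:{}
  [3..3]={S,T0}  "a"  orig:{S}
  [0..1]={A,S}  "aa"
  [1..2]=∅  "ab"
  [2..3]=∅  "ba"
  [0..2]=∅  "aab"
  [1..3]=∅  "aba"
  [0..3]=∅  "aaba"

S ∉ T[0,3] ⇒ NO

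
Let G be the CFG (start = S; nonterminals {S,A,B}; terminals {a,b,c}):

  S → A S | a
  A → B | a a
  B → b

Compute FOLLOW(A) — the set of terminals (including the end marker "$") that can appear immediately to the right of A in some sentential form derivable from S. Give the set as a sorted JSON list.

FIRST iteration:
iter 1:
  A via A→a a: +{a}
  B via B→b: +{b}
  S via S→A S: +{a}
  FIRST[S]={a}  FIRST[A]={a}  FIRST[B]={b}
iter 2:
  A via A→B: +{b}
  S via S→A S: +{b}
  FIRST[S]={a,b}  FIRST[A]={a,b}  FIRST[B]={b}
iter 3: — fixpoint
  FIRST[S]={a,b}  FIRST[A]={a,b}  FIRST[B]={b}

FOLLOW sets:
seed FOLLOW(S) with $
[1]
  S→A S: FOLLOW(A) ⊇ FIRST(S) = {a,b}; new: +{a,b}
  FOLLOW(S)={$}  FOLLOW(A)={a,b}  FOLLOW(B)={}
[2]
  A→B: FOLLOW(B) ⊇ FOLLOW(A) ⊇ {a,b}; new: +{a,b}
  FOLLOW(S)={$}  FOLLOW(A)={a,b}  FOLLOW(B)={a,b}
[3] done
  FOLLOW(S)={$}  FOLLOW(A)={a,b}  FOLLOW(B)={a,b}

FOLLOW(A) = ["a", "b"]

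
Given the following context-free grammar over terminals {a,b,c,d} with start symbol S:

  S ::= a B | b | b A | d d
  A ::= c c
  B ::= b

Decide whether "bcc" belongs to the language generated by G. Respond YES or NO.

Convert to CNF:
  S -> T1 B | T2 A | T3 T3 | b
  A -> T0 T0
  B -> b
  T0 -> c
  T1 -> a
  T2 -> b
  T3 -> d

CYK fill:
  cell(0,0) b: {B,S,T2}  orig:{B,S}
  cell(1,1) c: {T0}  orig:{}
  cell(2,2) c: {T0}  orig:{}
  cell(0,1) bc: ∅
  cell(1,2) cc: {A}
  cell(0,2) bcc: {S}

S ∈ T[0,2] ⇒ YES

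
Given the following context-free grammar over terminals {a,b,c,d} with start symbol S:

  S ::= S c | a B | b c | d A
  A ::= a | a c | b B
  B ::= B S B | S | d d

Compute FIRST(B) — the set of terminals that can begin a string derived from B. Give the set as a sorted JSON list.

Compute FIRST by fixpoint:
iter 1:
  A via A→a: +{a}
  A via A→b B: +{b}
  B via B→d d: +{d}
  S via S→a B: +{a}
  S via S→b c: +{b}
  S via S→d A: +{d}
  FIRST(S)={a,b,d}  FIRST(A)={a,b}  FIRST(B)={d}
iter 2:
  B via B→S: +{a,b}
  FIRST(S)={a,b,d}  FIRST(A)={a,b}  FIRST(B)={a,b,d}
iter 3: done
  FIRST(S)={a,b,d}  FIRST(A)={a,b}  FIRST(B)={a,b,d}

FIRST(B) = ["a", "b", "d"]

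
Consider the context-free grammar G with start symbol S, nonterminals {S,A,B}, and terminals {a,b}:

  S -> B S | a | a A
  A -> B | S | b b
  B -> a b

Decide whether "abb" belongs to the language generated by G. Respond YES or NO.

Convert to CNF:
  S -> B S | T0 A | a
  A -> B S | T0 A | T0 T1 | T1 T1 | a
  B -> T0 T1
  T0 -> a
  T1 -> b

CYK fill:
  cell(0,0) a: {A,S,T0}  orig:{A,S}
  cell(1,1) b: {T1}  orig:{}
  cell(2,2) b: {T1}  orig:{}
  cell(0,1) ab: {A,B}
  cell(1,2) bb: {A}
  cell(0,2) abb: {A,S}

S ∈ T[0,2] ⇒ YES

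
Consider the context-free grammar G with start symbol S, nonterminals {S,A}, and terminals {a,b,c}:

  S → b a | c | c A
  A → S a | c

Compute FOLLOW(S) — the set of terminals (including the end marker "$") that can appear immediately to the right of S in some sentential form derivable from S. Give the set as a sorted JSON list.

Compute FIRST by fixpoint:
pass 1:
  A via A→c: +{c}
  S via S→b a: +{b}
  S via S→c: +{c}
  FIRST[S]={b,c}  FIRST[A]={c}
pass 2:
  A via A→S a: +{b}
  FIRST[S]={b,c}  FIRST[A]={b,c}
pass 3: — fixpoint
  FIRST[S]={b,c}  FIRST[A]={b,c}

Compute FOLLOW by fixpoint:
initialize: $ ∈ FOLLOW(S)
round 1:
  A→S a: FOLLOW(S) ⊇ FIRST(a) = {a}; new: +{a}
  S→c A: FOLLOW(A) ⊇ FOLLOW(S) ⊇ {$,a}; new: +{$,a}
  FOLLOW(S)={$,a}  FOLLOW(A)={$,a}
round 2: (stable)
  FOLLOW(S)={$,a}  FOLLOW(A)={$,a}

FOLLOW(S) = ["$", "a"]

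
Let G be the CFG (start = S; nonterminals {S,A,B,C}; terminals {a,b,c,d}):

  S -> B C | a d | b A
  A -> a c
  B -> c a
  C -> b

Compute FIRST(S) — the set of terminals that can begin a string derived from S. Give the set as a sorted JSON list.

Compute FIRST by fixpoint:
round 1:
  A via A→a c: +{a}
  B via B→c a: +{c}
  C via C→b: +{b}
  S via S→B C: +{c}
  S via S→a d: +{a}
  S via S→b A: +{b}
  FIRST(S)={a,b,c}  FIRST(A)={a}  FIRST(B)={c}  FIRST(C)={b}
round 2: (stable)
  FIRST(S)={a,b,c}  FIRST(A)={a}  FIRST(B)={c}  FIRST(C)={b}

FIRST(S) = ["a", "b", "c"]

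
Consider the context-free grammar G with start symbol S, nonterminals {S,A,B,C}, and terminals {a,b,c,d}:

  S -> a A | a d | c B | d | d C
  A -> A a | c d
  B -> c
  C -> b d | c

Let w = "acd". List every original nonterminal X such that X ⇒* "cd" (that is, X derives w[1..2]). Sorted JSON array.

CNF form of G:
  S -> T0 A | T0 T2 | T1 B | T2 C | d
  A -> A T0 | T1 T2
  B -> c
  C -> T3 T2 | c
  T0 -> a
  T1 -> c
  T2 -> d
  T3 -> b

Fill CYK table bottom-up, restricted to cells inside w[1..2]:
  T[1,1] 'c' = {B,C,T1}  orig:{B,C}
  T[2,2] 'd' = {S,T2}  orig:{S}
  T[1,2] 'cd' = {A}

Original NTs in T[1,2] deriving "cd": ["A"]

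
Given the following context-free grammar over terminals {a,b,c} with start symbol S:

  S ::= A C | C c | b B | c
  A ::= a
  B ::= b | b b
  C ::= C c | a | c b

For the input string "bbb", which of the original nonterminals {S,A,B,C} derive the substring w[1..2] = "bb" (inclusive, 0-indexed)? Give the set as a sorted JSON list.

CNF form of G:
  S -> A C | C T1 | T0 B | c
  A -> a
  B -> T0 T0 | b
  C -> C T1 | T1 T0 | a
  T0 -> b
  T1 -> c

CYK table (by increasing span) (cells [i..j] with 1 ≤ i ≤ j ≤ 2 only):
  cell(1,1) b: {B,T0}  orig:{B}
  cell(2,2) b: {B,T0}  orig:{B}
  cell(1,2) bb: {B,S}

Original NTs in T[1,2] deriving "bb": ["B", "S"]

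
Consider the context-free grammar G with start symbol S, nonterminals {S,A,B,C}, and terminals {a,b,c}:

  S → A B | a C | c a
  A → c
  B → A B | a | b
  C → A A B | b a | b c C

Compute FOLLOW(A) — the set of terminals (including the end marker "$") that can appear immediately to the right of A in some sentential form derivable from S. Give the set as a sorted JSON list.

Compute FIRST by fixpoint:
round 1:
  A via A→c: +{c}
  B via B→A B: +{c}
  B via B→a: +{a}
  B via B→b: +{b}
  C via C→A A B: +{c}
  C via C→b a: +{b}
  S via S→A B: +{c}
  S via S→a C: +{a}
  S: {a,c}  A: {c}  B: {a,b,c}  C: {b,c}
round 2: — fixpoint
  S: {a,c}  A: {c}  B: {a,b,c}  C: {b,c}

Compute FOLLOW by fixpoint:
FOLLOW(S) := {$}
pass 1:
  B→A B: FOLLOW(A) ⊇ FIRST(B) = {a,b,c}; new: +{a,b,c}
  S→A B: FOLLOW(B) ⊇ FOLLOW(S) ⊇ {$}; new: +{$}
  S→a C: FOLLOW(C) ⊇ FOLLOW(S) ⊇ {$}; new: +{$}
  FOLLOW(S)={$}  FOLLOW(A)={a,b,c}  FOLLOW(B)={$}  FOLLOW(C)={$}
pass 2: (no change)
  FOLLOW(S)={$}  FOLLOW(A)={a,b,c}  FOLLOW(B)={$}  FOLLOW(C)={$}

FOLLOW(A) = ["a", "b", "c"]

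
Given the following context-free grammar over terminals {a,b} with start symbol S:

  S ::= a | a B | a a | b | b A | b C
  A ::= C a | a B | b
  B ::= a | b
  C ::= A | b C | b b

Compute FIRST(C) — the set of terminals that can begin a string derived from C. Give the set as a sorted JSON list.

Compute FIRST by fixpoint:
round 1:
  A via A→a B: +{a}
  A via A→b: +{b}
  B via B→a: +{a}
  B via B→b: +{b}
  C via C→A: +{a,b}
  S via S→a: +{a}
  S via S→b: +{b}
  S: {a,b}  A: {a,b}  B: {a,b}  C: {a,b}
round 2: done
  S: {a,b}  A: {a,b}  B: {a,b}  C: {a,b}

FIRST(C) = ["a", "b"]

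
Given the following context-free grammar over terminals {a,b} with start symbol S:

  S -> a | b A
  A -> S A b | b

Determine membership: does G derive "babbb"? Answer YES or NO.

Convert to CNF:
  S -> T0 A | a
  A -> S X1 | b
  T0 -> b
  X1 -> A T0

CYK fill:
  [0..0]={A,T0}  "b"  orig:{A}
  [1..1]={S}  "a"
  [2..2]={A,T0}  "b"  orig:{A}
  [3..3]={A,T0}  "b"  orig:{A}
  [4..4]={A,T0}  "b"  orig:{A}
  [0..1]=∅  "ba"
  [1..2]=∅  "ab"
  [2..3]={S,X1}  "bb"  orig:{S}
  [3..4]={S,X1}  "bb"  orig:{S}
  [0..2]=∅  "bab"
  [1..3]={A}  "abb"
  [2..4]=∅  "bbb"
  [0..3]={S}  "babb"
  [1..4]={X1}  "abbb"  orig:{}
  [0..4]=∅  "babbb"

S ∉ T[0,4] ⇒ NO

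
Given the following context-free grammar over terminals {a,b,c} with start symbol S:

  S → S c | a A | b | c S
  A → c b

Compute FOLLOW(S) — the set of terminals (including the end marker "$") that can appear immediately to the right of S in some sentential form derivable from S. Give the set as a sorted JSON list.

FIRST sets, iterate to fixpoint:
round 1:
  A via A→c b: +{c}
  S via S→a A: +{a}
  S via S→b: +{b}
  S via S→c S: +{c}
  FIRST(S)={a,b,c}  FIRST(A)={c}
round 2: — fixpoint
  FIRST(S)={a,b,c}  FIRST(A)={c}

FOLLOW iteration:
seed FOLLOW(S) with $
[1]
  S→S c: FOLLOW(S) ⊇ FIRST(c) = {c}; new: +{c}
  S→a A: FOLLOW(A) ⊇ FOLLOW(S) ⊇ {$,c}; new: +{$,c}
  FOLLOW[S]={$,c}  FOLLOW[A]={$,c}
[2] (no change)
  FOLLOW[S]={$,c}  FOLLOW[A]={$,c}

FOLLOW(S) = ["$", "c"]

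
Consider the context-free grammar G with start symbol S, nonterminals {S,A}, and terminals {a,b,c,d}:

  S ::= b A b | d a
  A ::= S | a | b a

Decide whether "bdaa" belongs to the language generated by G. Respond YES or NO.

CNF form of G:
  S -> T0 X4 | T2 T1
  A -> T0 T1 | T0 X3 | T2 T1 | a
  T0 -> b
  T1 -> a
  T2 -> d
  X3 -> A T0
  X4 -> A T0

Fill CYK table bottom-up:
  cell(0,0) b: {T0}  orig:{}
  cell(1,1) d: {T2}  orig:{}
  cell(2,2) a: {A,T1}  orig:{A}
  cell(3,3) a: {A,T1}  orig:{A}
  cell(0,1) bd: ∅
  cell(1,2) da: {A,S}
  cell(2,3) aa: ∅
  cell(0,2) bda: ∅
  cell(1,3) daa: ∅
  cell(0,3) bdaa: ∅

S ∉ T[0,3] ⇒ NO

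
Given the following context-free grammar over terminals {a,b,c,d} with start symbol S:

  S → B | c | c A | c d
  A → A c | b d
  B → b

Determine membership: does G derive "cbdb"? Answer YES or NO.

CNF form of G:
  S -> T0 A | T0 T2 | b | c
  A -> A T0 | T1 T2
  B -> b
  T0 -> c
  T1 -> b
  T2 -> d

CYK fill:
  cell(0,0) c: {S,T0}  orig:{S}
  cell(1,1) b: {B,S,T1}  orig:{B,S}
  cell(2,2) d: {T2}  orig:{}
  cell(3,3) b: {B,S,T1}  orig:{B,S}
  cell(0,1) cb: ∅
  cell(1,2) bd: {A}
  cell(2,3) db: ∅
  cell(0,2) cbd: {S}
  cell(1,3) bdb: ∅
  cell(0,3) cbdb: ∅

S ∉ T[0,3] ⇒ NO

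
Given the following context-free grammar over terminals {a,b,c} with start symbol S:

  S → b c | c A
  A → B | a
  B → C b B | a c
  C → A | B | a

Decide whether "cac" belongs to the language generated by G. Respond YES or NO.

Convert to CNF:
  S -> T0 T2 | T2 A
  A -> C X3 | T1 T2 | a
  B -> C X4 | T1 T2
  C -> C X5 | T1 T2 | a
  T0 -> b
  T1 -> a
  T2 -> c
  X3 -> T0 B
  X4 -> T0 B
  X5 -> T0 B

Fill CYK table bottom-up:
  T[0,0] 'c' = {T2}  orig:{}
  T[1,1] 'a' = {A,C,T1}  orig:{A,C}
  T[2,2] 'c' = {T2}  orig:{}
  T[0,1] 'ca' = {S}
  T[1,2] 'ac' = {A,B,C}
  T[0,2] 'cac' = {S}

S ∈ T[0,2] ⇒ YES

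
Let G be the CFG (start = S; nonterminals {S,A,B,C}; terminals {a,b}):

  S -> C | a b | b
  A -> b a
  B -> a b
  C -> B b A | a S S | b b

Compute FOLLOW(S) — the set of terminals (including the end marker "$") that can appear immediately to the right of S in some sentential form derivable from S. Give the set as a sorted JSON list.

Compute FIRST by fixpoint:
round 1:
  A via A→b a: +{b}
  B via B→a b: +{a}
  C via C→B b A: +{a}
  C via C→b b: +{b}
  S via S→C: +{a,b}
  S: {a,b}  A: {b}  B: {a}  C: {a,b}
round 2: done
  S: {a,b}  A: {b}  B: {a}  C: {a,b}

FOLLOW sets:
initialize: $ ∈ FOLLOW(S)
iter 1:
  C→B b A: FOLLOW(B) ⊇ FIRST(b) = {b}; new: +{b}
  C→a S S: FOLLOW(S) ⊇ FIRST(S) = {a,b}; new: +{a,b}
  S→C: FOLLOW(C) ⊇ FOLLOW(S) ⊇ {$,a,b}; new: +{$,a,b}
  FOLLOW[S]={$,a,b}  FOLLOW[A]={}  FOLLOW[B]={b}  FOLLOW[C]={$,a,b}
iter 2:
  C→B b A: FOLLOW(A) ⊇ FOLLOW(C) ⊇ {$,a,b}; new: +{$,a,b}
  FOLLOW[S]={$,a,b}  FOLLOW[A]={$,a,b}  FOLLOW[B]={b}  FOLLOW[C]={$,a,b}
iter 3: — fixpoint
  FOLLOW[S]={$,a,b}  FOLLOW[A]={$,a,b}  FOLLOW[B]={b}  FOLLOW[C]={$,a,b}

FOLLOW(S) = ["$", "a", "b"]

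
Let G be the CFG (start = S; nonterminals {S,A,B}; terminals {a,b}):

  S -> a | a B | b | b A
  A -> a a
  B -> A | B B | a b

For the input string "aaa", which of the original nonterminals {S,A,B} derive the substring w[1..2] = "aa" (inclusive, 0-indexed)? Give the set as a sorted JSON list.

Convert to CNF:
  S -> T0 B | T1 A | a | b
  A -> T0 T0
  B -> B B | T0 T0 | T0 T1
  T0 -> a
  T1 -> b

CYK fill, restricted to cells inside w[1..2]:
  T[1,1] 'a' = {S,T0}  orig:{S}
  T[2,2] 'a' = {S,T0}  orig:{S}
  T[1,2] 'aa' = {A,B}

Original NTs in T[1,2] deriving "aa": ["A", "B"]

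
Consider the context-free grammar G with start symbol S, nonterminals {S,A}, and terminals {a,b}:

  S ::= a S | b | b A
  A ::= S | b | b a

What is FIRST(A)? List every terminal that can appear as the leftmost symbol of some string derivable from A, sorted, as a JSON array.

FIRST sets, iterate to fixpoint:
pass 1:
  A via A→b: +{b}
  S via S→a S: +{a}
  S via S→b: +{b}
  S: {a,b}  A: {b}
pass 2:
  A via A→S: +{a}
  S: {a,b}  A: {a,b}
pass 3: — fixpoint
  S: {a,b}  A: {a,b}

FIRST(A) = ["a", "b"]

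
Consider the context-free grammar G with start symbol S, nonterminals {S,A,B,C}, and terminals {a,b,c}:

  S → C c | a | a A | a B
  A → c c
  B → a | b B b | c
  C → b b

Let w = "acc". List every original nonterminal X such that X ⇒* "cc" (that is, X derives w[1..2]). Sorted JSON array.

CNF form of G:
  S -> C T0 | T2 A | T2 B | a
  A -> T0 T0
  B -> T1 X3 | a | c
  C -> T1 T1
  T0 -> c
  T1 -> b
  T2 -> a
  X3 -> B T1

CYK fill — only the sub-triangle for w[1..2]:
  T[1,1] 'c' = {B,T0}  orig:{B}
  T[2,2] 'c' = {B,T0}  orig:{B}
  T[1,2] 'cc' = {A}

Original NTs in T[1,2] deriving "cc": ["A"]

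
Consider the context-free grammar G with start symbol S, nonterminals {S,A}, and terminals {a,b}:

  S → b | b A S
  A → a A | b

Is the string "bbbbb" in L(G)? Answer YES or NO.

Convert to CNF:
  S -> T1 X2 | b
  A -> T0 A | b
  T0 -> a
  T1 -> b
  X2 -> A S

CYK table (by increasing span):
  [0..0]={A,S,T1}  "b"  orig:{A,S}
  [1..1]={A,S,T1}  "b"  orig:{A,S}
  [2..2]={A,S,T1}  "b"  orig:{A,S}
  [3..3]={A,S,T1}  "b"  orig:{A,S}
  [4..4]={A,S,T1}  "b"  orig:{A,S}
  [0..1]={X2}  "bb"  orig:{}
  [1..2]={X2}  "bb"  orig:{}
  [2..3]={X2}  "bb"  orig:{}
  [3..4]={X2}  "bb"  orig:{}
  [0..2]={S}  "bbb"
  [1..3]={S}  "bbb"
  [2..4]={S}  "bbb"
  [0..3]={X2}  "bbbb"  orig:{}
  [1..4]={X2}  "bbbb"  orig:{}
  [0..4]={S}  "bbbbb"

S ∈ T[0,4] ⇒ YES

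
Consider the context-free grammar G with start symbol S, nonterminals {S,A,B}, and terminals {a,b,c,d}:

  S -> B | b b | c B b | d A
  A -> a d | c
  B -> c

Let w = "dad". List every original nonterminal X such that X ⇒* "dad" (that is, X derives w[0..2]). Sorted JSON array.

Convert to CNF:
  S -> T1 A | T2 T2 | T3 X4 | c
  A -> T0 T1 | c
  B -> c
  T0 -> a
  T1 -> d
  T2 -> b
  T3 -> c
  X4 -> B T2

CYK table (by increasing span), restricted to cells inside w[0..2]:
  [0..0]={T1}  "d"  orig:{}
  [1..1]={T0}  "a"  orig:{}
  [2..2]={T1}  "d"  orig:{}
  [0..1]=∅  "da"
  [1..2]={A}  "ad"
  [0..2]={S}  "dad"

Original NTs in T[0,2] deriving "dad": ["S"]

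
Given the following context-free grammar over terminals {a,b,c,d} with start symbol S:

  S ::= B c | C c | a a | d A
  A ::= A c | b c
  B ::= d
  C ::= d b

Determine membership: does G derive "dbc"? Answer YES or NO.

CNF form of G:
  S -> B T0 | C T0 | T2 A | T3 T3
  A -> A T0 | T1 T0
  B -> d
  C -> T2 T1
  T0 -> c
  T1 -> b
  T2 -> d
  T3 -> a

CYK fill:
  T[0,0] 'd' = {B,T2}  orig:{B}
  T[1,1] 'b' = {T1}  orig:{}
  T[2,2] 'c' = {T0}  orig:{}
  T[0,1] 'db' = {C}
  T[1,2] 'bc' = {A}
  T[0,2] 'dbc' = {S}

S ∈ T[0,2] ⇒ YES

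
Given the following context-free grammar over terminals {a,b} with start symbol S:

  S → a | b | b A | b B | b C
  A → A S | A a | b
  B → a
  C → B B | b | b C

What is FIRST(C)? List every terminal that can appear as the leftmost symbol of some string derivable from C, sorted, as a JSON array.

Compute FIRST by fixpoint:
pass 1:
  A via A→b: +{b}
  B via B→a: +{a}
  C via C→B B: +{a}
  C via C→b: +{b}
  S via S→a: +{a}
  S via S→b: +{b}
  S: {a,b}  A: {b}  B: {a}  C: {a,b}
pass 2: (stable)
  S: {a,b}  A: {b}  B: {a}  C: {a,b}

FIRST(C) = ["a", "b"]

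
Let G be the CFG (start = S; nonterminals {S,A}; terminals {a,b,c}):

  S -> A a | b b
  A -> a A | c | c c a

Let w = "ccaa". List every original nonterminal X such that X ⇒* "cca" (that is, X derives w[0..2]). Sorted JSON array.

CNF form of G:
  S -> A T0 | T2 T2
  A -> T0 A | T1 X3 | c
  T0 -> a
  T1 -> c
  T2 -> b
  X3 -> T1 T0

CYK fill, restricted to cells inside w[0..2]:
  [0..0]={A,T1}  "c"  orig:{A}
  [1..1]={A,T1}  "c"  orig:{A}
  [2..2]={T0}  "a"  orig:{}
  [0..1]=∅  "cc"
  [1..2]={S,X3}  "ca"  orig:{S}
  [0..2]={A}  "cca"

Original NTs in T[0,2] deriving "cca": ["A"]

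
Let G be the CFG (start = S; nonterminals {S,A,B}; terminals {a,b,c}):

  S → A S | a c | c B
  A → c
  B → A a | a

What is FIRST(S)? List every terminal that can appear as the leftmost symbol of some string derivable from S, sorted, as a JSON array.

FIRST iteration:
[1]
  A via A→c: +{c}
  B via B→A a: +{c}
  B via B→a: +{a}
  S via S→A S: +{c}
  S via S→a c: +{a}
  S: {a,c}  A: {c}  B: {a,c}
[2] — fixpoint
  S: {a,c}  A: {c}  B: {a,c}

FIRST(S) = ["a", "c"]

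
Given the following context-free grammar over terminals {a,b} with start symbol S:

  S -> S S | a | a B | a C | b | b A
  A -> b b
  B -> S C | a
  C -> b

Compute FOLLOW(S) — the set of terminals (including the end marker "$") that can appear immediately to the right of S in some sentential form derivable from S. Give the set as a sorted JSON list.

FIRST iteration:
iter 1:
  A via A→b b: +{b}
  B via B→a: +{a}
  C via C→b: +{b}
  S via S→a: +{a}
  S via S→b: +{b}
  FIRST[S]={a,b}  FIRST[A]={b}  FIRST[B]={a}  FIRST[C]={b}
iter 2:
  B via B→S C: +{b}
  FIRST[S]={a,b}  FIRST[A]={b}  FIRST[B]={a,b}  FIRST[C]={b}
iter 3: done
  FIRST[S]={a,b}  FIRST[A]={b}  FIRST[B]={a,b}  FIRST[C]={b}

FOLLOW iteration:
initialize: $ ∈ FOLLOW(S)
iter 1:
  B→S C: FOLLOW(S) ⊇ FIRST(C) = {b}; new: +{b}
  S→S S: FOLLOW(S) ⊇ FIRST(S) = {a,b}; new: +{a}
  S→a B: FOLLOW(B) ⊇ FOLLOW(S) ⊇ {$,a,b}; new: +{$,a,b}
  S→a C: FOLLOW(C) ⊇ FOLLOW(S) ⊇ {$,a,b}; new: +{$,a,b}
  S→b A: FOLLOW(A) ⊇ FOLLOW(S) ⊇ {$,a,b}; new: +{$,a,b}
  S: {$,a,b}  A: {$,a,b}  B: {$,a,b}  C: {$,a,b}
iter 2: — fixpoint
  S: {$,a,b}  A: {$,a,b}  B: {$,a,b}  C: {$,a,b}

FOLLOW(S) = ["$", "a", "b"]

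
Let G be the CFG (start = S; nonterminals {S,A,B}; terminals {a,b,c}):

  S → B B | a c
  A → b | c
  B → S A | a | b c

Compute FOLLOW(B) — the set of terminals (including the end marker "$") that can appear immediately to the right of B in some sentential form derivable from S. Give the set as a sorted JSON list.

FIRST iteration:
pass 1:
  A via A→b: +{b}
  A via A→c: +{c}
  B via B→a: +{a}
  B via B→b c: +{b}
  S via S→B B: +{a,b}
  FIRST[S]={a,b}  FIRST[A]={b,c}  FIRST[B]={a,b}
pass 2: (no change)
  FIRST[S]={a,b}  FIRST[A]={b,c}  FIRST[B]={a,b}

FOLLOW iteration:
FOLLOW(S) := {$}
iter 1:
  B→S A: FOLLOW(S) ⊇ FIRST(A) = {b,c}; new: +{b,c}
  S→B B: FOLLOW(B) ⊇ FIRST(B) = {a,b}; new: +{a,b}
  S→B B: FOLLOW(B) ⊇ FOLLOW(S) ⊇ {$,b,c}; new: +{$,c}
  FOLLOW(S)={$,b,c}  FOLLOW(A)={}  FOLLOW(B)={$,a,b,c}
iter 2:
  B→S A: FOLLOW(A) ⊇ FOLLOW(B) ⊇ {$,a,b,c}; new: +{$,a,b,c}
  FOLLOW(S)={$,b,c}  FOLLOW(A)={$,a,b,c}  FOLLOW(B)={$,a,b,c}
iter 3: done
  FOLLOW(S)={$,b,c}  FOLLOW(A)={$,a,b,c}  FOLLOW(B)={$,a,b,c}

FOLLOW(B) = ["$", "a", "b", "c"]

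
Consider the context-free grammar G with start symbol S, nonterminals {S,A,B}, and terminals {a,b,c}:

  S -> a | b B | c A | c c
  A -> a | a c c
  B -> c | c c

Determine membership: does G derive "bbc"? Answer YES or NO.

Convert to CNF:
  S -> T1 A | T1 T1 | T2 B | a
  A -> T0 X3 | a
  B -> T1 T1 | c
  T0 -> a
  T1 -> c
  T2 -> b
  X3 -> T1 T1

CYK fill:
  T[0,0] 'b' = {T2}  orig:{}
  T[1,1] 'b' = {T2}  orig:{}
  T[2,2] 'c' = {B,T1}  orig:{B}
  T[0,1] 'bb' = ∅
  T[1,2] 'bc' = {S}
  T[0,2] 'bbc' = ∅

S ∉ T[0,2] ⇒ NO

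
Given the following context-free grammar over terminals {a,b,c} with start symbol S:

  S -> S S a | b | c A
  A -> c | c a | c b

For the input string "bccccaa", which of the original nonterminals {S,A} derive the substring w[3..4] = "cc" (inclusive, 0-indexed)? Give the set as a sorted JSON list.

Convert to CNF:
  S -> S X3 | T0 A | b
  A -> T0 T1 | T0 T2 | c
  T0 -> c
  T1 -> a
  T2 -> b
  X3 -> S T1

Fill CYK table bottom-up — only the sub-triangle for w[3..4]:
  [3..3]={A,T0}  "c"  orig:{A}
  [4..4]={A,T0}  "c"  orig:{A}
  [3..4]={S}  "cc"

Original NTs in T[3,4] deriving "cc": ["S"]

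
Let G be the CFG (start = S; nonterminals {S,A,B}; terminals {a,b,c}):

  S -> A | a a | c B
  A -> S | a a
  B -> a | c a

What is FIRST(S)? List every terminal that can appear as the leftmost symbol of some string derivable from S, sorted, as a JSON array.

FIRST sets, iterate to fixpoint:
iter 1:
  A via A→a a: +{a}
  B via B→a: +{a}
  B via B→c a: +{c}
  S via S→A: +{a}
  S via S→c B: +{c}
  FIRST[S]={a,c}  FIRST[A]={a}  FIRST[B]={a,c}
iter 2:
  A via A→S: +{c}
  FIRST[S]={a,c}  FIRST[A]={a,c}  FIRST[B]={a,c}
iter 3: (stable)
  FIRST[S]={a,c}  FIRST[A]={a,c}  FIRST[B]={a,c}

FIRST(S) = ["a", "c"]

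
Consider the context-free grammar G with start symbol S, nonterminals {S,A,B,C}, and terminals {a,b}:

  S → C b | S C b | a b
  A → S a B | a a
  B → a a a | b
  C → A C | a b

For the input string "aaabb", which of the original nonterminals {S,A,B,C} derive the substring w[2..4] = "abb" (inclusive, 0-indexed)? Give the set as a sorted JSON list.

Convert to CNF:
  S -> C T1 | S X4 | T0 T1
  A -> S X2 | T0 T0
  B -> T0 X3 | b
  C -> A C | T0 T1
  T0 -> a
  T1 -> b
  X2 -> T0 B
  X3 -> T0 T0
  X4 -> C T1

CYK table (by increasing span) — only the sub-triangle for w[2..4]:
  T[2,2] 'a' = {T0}  orig:{}
  T[3,3] 'b' = {B,T1}  orig:{B}
  T[4,4] 'b' = {B,T1}  orig:{B}
  T[2,3] 'ab' = {C,S,X2}  orig:{C,S}
  T[3,4] 'bb' = ∅
  T[2,4] 'abb' = {S,X4}  orig:{S}

Original NTs in T[2,4] deriving "abb": ["S"]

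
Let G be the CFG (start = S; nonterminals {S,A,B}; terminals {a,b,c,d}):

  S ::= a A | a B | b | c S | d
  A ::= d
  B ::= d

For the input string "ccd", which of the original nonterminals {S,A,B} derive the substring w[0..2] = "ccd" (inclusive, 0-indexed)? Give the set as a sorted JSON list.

Convert to CNF:
  S -> T0 A | T0 B | T1 S | b | d
  A -> d
  B -> d
  T0 -> a
  T1 -> c

CYK table (by increasing span) (cells [i..j] with 0 ≤ i ≤ j ≤ 2 only):
  T[0,0] 'c' = {T1}  orig:{}
  T[1,1] 'c' = {T1}  orig:{}
  T[2,2] 'd' = {A,B,S}
  T[0,1] 'cc' = ∅
  T[1,2] 'cd' = {S}
  T[0,2] 'ccd' = {S}

Original NTs in T[0,2] deriving "ccd": ["S"]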